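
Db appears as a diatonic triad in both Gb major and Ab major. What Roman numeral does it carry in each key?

V in Gb major; IV in Ab major

The scale of Gb major is Gb Ab Bb Cb Db Eb F; Db is degree 5, and the triad built there (Db-F-Ab) is major, so it is V.
The scale of Ab major is Ab Bb C Db Eb F G; Db is degree 4, and the triad built there (Db-F-Ab) is major, so it is IV.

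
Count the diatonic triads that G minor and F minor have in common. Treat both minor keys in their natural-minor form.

2

Diatonic triads of G minor (natural minor): Gm (i), Adim (ii°), Bb (III), Cm (iv), Dm (v), Eb (VI), F (VII).
Diatonic triads of F minor (natural minor): Fm (i), Gdim (ii°), Ab (III), Bbm (iv), Cm (v), Db (VI), Eb (VII).
Matching root and quality in both lists: Cm, Eb.
That gives 2 common triads.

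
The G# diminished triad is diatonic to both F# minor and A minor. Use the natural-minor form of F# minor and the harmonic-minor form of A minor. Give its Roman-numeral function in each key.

The scale of F# minor (natural minor) is F# G# A B C# D E; G# is degree 2, and the triad built there (G#-B-D) is diminished, so it is ii°.
The scale of A minor (harmonic minor) is A B C D E F G#; G# is degree 7, and the triad built there (G#-B-D) is diminished, so it is vii°.

ii° in F# minor; vii° in A minor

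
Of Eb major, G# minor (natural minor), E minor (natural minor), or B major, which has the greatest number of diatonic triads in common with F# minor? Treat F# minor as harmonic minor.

E minor

Triads of F# minor (harmonic minor): F#m (i), G#dim (ii°), Aaug (III+), Bm (iv), C# (V), D (VI), E#dim (vii°).
Eb major shares 0: none.
G# minor (natural minor) shares 0: none.
E minor (natural minor) shares 2: Bm, D.
B major shares 0: none.
The most common triads (2) are shared with E minor.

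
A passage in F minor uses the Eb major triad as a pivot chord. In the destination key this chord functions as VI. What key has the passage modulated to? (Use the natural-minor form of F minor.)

The numeral VI denotes a major triad on scale degree 6. With Eb on degree 6, the tonic of the new key is G.
Degree 6 carries a major triad in minor keys, so the destination is G minor.
Check: the diatonic triads of G minor (natural minor) are Gm (i), Adim (ii°), Bb (III), Cm (iv), Dm (v), Eb (VI), F (VII) — Eb major is indeed VI.

G minor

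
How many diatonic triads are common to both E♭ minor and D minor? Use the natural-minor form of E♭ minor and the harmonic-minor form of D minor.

0

Diatonic triads of E♭ minor (natural minor): E♭m (i), Fdim (ii°), G♭ (III), A♭m (iv), B♭m (v), C♭ (VI), D♭ (VII).
Diatonic triads of D minor (harmonic minor): Dm (i), Edim (ii°), Faug (III+), Gm (iv), A (V), B♭ (VI), C♯dim (vii°).
No triad has the same root and quality in both keys.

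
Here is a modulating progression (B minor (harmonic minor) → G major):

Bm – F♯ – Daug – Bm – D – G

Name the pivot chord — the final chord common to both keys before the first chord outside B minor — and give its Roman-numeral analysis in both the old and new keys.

Chords diatonic to B minor: Bm, C♯dim, Daug, Em, F♯, G, A♯dim.
Reading the progression, the first chord not in that set is D, so the modulation leaves B minor there.
The chord immediately before D is Bm, which is diatonic to both keys: i in B minor and iii in G major.

Bm — i in B minor, iii in G major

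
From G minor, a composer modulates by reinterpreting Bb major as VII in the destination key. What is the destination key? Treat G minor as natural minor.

The numeral VII denotes a major triad on scale degree 7. With Bb on degree 7, the tonic of the new key is C.
Degree 7 carries a major triad in natural-minor keys, so the destination is C minor.
Check: the diatonic triads of C minor (natural minor) are Cm (i), Ddim (ii°), Eb (III), Fm (iv), Gm (v), Ab (VI), Bb (VII) — Bb major is indeed VII.

C minor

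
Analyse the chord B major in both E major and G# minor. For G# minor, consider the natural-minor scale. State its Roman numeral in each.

The scale of E major is E F# G# A B C# D#; B is degree 5, and the triad built there (B-D#-F#) is major, so it is V.
The scale of G# minor (natural minor) is G# A# B C# D# E F#; B is degree 3, and the triad built there (B-D#-F#) is major, so it is III.

V in E major; III in G# minor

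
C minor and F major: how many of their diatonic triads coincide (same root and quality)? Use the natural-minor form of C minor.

Diatonic triads of C minor (natural minor): Cm (i), Ddim (ii°), Eb (III), Fm (iv), Gm (v), Ab (VI), Bb (VII).
Diatonic triads of F major: F (I), Gm (ii), Am (iii), Bb (IV), C (V), Dm (vi), Edim (vii°).
Matching root and quality in both lists: Gm, Bb.
That gives 2 common triads.

2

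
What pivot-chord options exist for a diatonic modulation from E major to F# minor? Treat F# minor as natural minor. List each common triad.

Triads in E major: E (I), F#m (ii), G#m (iii), A (IV), B (V), C#m (vi), D#dim (vii°).
Triads in F# minor (natural minor): F#m (i), G#dim (ii°), A (III), Bm (iv), C#m (v), D (VI), E (VII).
Shared triads with their functions: E (I in E major, VII in F# minor); F#m (ii in E major, i in F# minor); A (IV in E major, III in F# minor); C#m (vi in E major, v in F# minor).

E, F#m, A, C#m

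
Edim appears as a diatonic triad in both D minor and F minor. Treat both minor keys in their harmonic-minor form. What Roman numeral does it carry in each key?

The scale of D minor (harmonic minor) is D E F G A Bb C#; E is degree 2, and the triad built there (E-G-Bb) is diminished, so it is ii°.
The scale of F minor (harmonic minor) is F G Ab Bb C Db E; E is degree 7, and the triad built there (E-G-Bb) is diminished, so it is vii°.

ii° in D minor; vii° in F minor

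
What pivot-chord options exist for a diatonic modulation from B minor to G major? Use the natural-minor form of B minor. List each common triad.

Triads in B minor (natural minor): Bm (i), C#dim (ii°), D (III), Em (iv), F#m (v), G (VI), A (VII).
Triads in G major: G (I), Am (ii), Bm (iii), C (IV), D (V), Em (vi), F#dim (vii°).
Shared triads with their functions: Bm (i in B minor, iii in G major); D (III in B minor, V in G major); Em (iv in B minor, vi in G major); G (VI in B minor, I in G major).

Bm, D, Em, G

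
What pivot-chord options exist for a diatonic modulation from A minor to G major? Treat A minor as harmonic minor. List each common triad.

Am

Triads in A minor (harmonic minor): A minor (i), B diminished (ii°), C augmented (III+), D minor (iv), E major (V), F major (VI), G♯ diminished (vii°).
Triads in G major: G major (I), A minor (ii), B minor (iii), C major (IV), D major (V), E minor (vi), F♯ diminished (vii°).
Shared triads with their functions: A minor (i in A minor, ii in G major).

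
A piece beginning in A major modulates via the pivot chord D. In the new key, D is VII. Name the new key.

The numeral VII denotes a major triad on scale degree 7. With D on degree 7, the tonic of the new key is E.
Degree 7 carries a major triad in natural-minor keys, so the destination is E minor.
Check: the diatonic triads of E minor (natural minor) are Em (i), F♯dim (ii°), G (III), Am (iv), Bm (v), C (VI), D (VII) — D is indeed VII.

E minor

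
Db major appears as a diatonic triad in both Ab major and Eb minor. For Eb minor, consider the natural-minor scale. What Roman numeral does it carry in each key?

IV in Ab major; VII in Eb minor

The scale of Ab major is Ab Bb C Db Eb F G; Db is degree 4, and the triad built there (Db-F-Ab) is major, so it is IV.
The scale of Eb minor (natural minor) is Eb F Gb Ab Bb Cb Db; Db is degree 7, and the triad built there (Db-F-Ab) is major, so it is VII.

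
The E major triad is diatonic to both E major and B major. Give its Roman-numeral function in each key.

I in E major; IV in B major

The scale of E major is E F# G# A B C# D#; E is degree 1, and the triad built there (E-G#-B) is major, so it is I.
The scale of B major is B C# D# E F# G# A#; E is degree 4, and the triad built there (E-G#-B) is major, so it is IV.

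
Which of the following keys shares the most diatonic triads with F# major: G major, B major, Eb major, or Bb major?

Triads of F# major: F# (I), G#m (ii), A#m (iii), B (IV), C# (V), D#m (vi), E#dim (vii°).
G major shares 0: none.
B major shares 4: F#, G#m, B, D#m.
Eb major shares 0: none.
Bb major shares 0: none.
The most common triads (4) are shared with B major.

B major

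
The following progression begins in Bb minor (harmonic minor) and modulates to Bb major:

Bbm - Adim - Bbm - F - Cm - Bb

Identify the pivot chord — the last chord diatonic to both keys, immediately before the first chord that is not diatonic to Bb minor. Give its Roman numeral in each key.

Chords diatonic to Bb minor: Bbm, Cdim, Dbaug, Ebm, F, Gb, Adim.
Reading the progression, the first chord not in that set is Cm, so the modulation leaves Bb minor there.
The chord immediately before Cm is F, which is diatonic to both keys: V in Bb minor and V in Bb major.

F — V in Bb minor, V in Bb major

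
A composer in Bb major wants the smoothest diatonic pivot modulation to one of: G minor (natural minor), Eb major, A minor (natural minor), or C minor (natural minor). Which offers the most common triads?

G minor

Triads of Bb major: Bb major (I), C minor (ii), D minor (iii), Eb major (IV), F major (V), G minor (vi), A diminished (vii°).
G minor (natural minor) shares 7: Bb, Cm, Dm, Eb, F, Gm, Adim.
Eb major shares 4: Bb, Cm, Eb, Gm.
A minor (natural minor) shares 2: Dm, F.
C minor (natural minor) shares 4: Bb, Cm, Eb, Gm.
The most common triads (7) are shared with G minor.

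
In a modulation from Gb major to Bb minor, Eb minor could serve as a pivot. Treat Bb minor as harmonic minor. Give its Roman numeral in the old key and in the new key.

The scale of Gb major is Gb Ab Bb Cb Db Eb F; Eb is degree 6, and the triad built there (Eb-Gb-Bb) is minor, so it is vi.
The scale of Bb minor (harmonic minor) is Bb C Db Eb F Gb A; Eb is degree 4, and the triad built there (Eb-Gb-Bb) is minor, so it is iv.

vi in Gb major; iv in Bb minor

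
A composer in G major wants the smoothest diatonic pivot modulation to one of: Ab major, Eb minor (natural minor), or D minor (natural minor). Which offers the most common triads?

Triads of G major: G (I), Am (ii), Bm (iii), C (IV), D (V), Em (vi), F#dim (vii°).
Ab major shares 0: none.
Eb minor (natural minor) shares 0: none.
D minor (natural minor) shares 2: Am, C.
The most common triads (2) are shared with D minor.

D minor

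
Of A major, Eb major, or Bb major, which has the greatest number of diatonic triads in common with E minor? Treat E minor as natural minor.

A major

Triads of E minor (natural minor): Em (i), F#dim (ii°), G (III), Am (iv), Bm (v), C (VI), D (VII).
A major shares 2: Bm, D.
Eb major shares 0: none.
Bb major shares 0: none.
The most common triads (2) are shared with A major.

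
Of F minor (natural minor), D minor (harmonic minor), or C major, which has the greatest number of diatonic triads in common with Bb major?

D minor

Triads of Bb major: Bb major (I), C minor (ii), D minor (iii), Eb major (IV), F major (V), G minor (vi), A diminished (vii°).
F minor (natural minor) shares 2: Cm, Eb.
D minor (harmonic minor) shares 3: Bb, Dm, Gm.
C major shares 2: Dm, F.
The most common triads (3) are shared with D minor.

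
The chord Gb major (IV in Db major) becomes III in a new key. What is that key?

The numeral III denotes a major triad on scale degree 3. With Gb on degree 3, the tonic of the new key is Eb.
Degree 3 carries a major triad in natural-minor keys, so the destination is Eb minor.
Check: the diatonic triads of Eb minor (natural minor) are Ebm (i), Fdim (ii°), Gb (III), Abm (iv), Bbm (v), Cb (VI), Db (VII) — Gb major is indeed III.

Eb minor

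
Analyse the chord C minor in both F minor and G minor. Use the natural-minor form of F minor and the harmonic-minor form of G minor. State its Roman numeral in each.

The scale of F minor (natural minor) is F G A♭ B♭ C D♭ E♭; C is degree 5, and the triad built there (C-E♭-G) is minor, so it is v.
The scale of G minor (harmonic minor) is G A B♭ C D E♭ F♯; C is degree 4, and the triad built there (C-E♭-G) is minor, so it is iv.

v in F minor; iv in G minor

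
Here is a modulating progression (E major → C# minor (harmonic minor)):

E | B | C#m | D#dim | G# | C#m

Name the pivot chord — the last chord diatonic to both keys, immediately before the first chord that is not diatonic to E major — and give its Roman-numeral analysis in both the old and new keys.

D#dim — vii° in E major, ii° in C# minor

Chords diatonic to E major: E, F#m, G#m, A, B, C#m, D#dim.
Reading the progression, the first chord not in that set is G#, so the modulation leaves E major there.
The chord immediately before G# is D#dim, which is diatonic to both keys: vii° in E major and ii° in C# minor.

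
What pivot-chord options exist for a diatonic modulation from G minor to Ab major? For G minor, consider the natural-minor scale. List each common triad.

Triads in G minor (natural minor): G minor (i), A diminished (ii°), Bb major (III), C minor (iv), D minor (v), Eb major (VI), F major (VII).
Triads in Ab major: Ab major (I), Bb minor (ii), C minor (iii), Db major (IV), Eb major (V), F minor (vi), G diminished (vii°).
Shared triads with their functions: C minor (iv in G minor, iii in Ab major); Eb major (VI in G minor, V in Ab major).

Cm, Eb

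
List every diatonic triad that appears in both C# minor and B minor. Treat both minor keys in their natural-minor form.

F#m, A

Triads in C# minor (natural minor): C#m (i), D#dim (ii°), E (III), F#m (iv), G#m (v), A (VI), B (VII).
Triads in B minor (natural minor): Bm (i), C#dim (ii°), D (III), Em (iv), F#m (v), G (VI), A (VII).
Shared triads with their functions: F#m (iv in C# minor, v in B minor); A (VI in C# minor, VII in B minor).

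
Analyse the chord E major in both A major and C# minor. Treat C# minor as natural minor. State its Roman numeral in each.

The scale of A major is A B C# D E F# G#; E is degree 5, and the triad built there (E-G#-B) is major, so it is V.
The scale of C# minor (natural minor) is C# D# E F# G# A B; E is degree 3, and the triad built there (E-G#-B) is major, so it is III.

V in A major; III in C# minor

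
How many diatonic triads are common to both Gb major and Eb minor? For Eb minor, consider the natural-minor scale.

7

Diatonic triads of Gb major: Gb major (I), Ab minor (ii), Bb minor (iii), Cb major (IV), Db major (V), Eb minor (vi), F diminished (vii°).
Diatonic triads of Eb minor (natural minor): Eb minor (i), F diminished (ii°), Gb major (III), Ab minor (iv), Bb minor (v), Cb major (VI), Db major (VII).
Matching root and quality in both lists: Gb major, Ab minor, Bb minor, Cb major, Db major, Eb minor, F diminished.
That gives 7 common triads.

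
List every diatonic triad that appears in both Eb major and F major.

Triads in Eb major: Eb (I), Fm (ii), Gm (iii), Ab (IV), Bb (V), Cm (vi), Ddim (vii°).
Triads in F major: F (I), Gm (ii), Am (iii), Bb (IV), C (V), Dm (vi), Edim (vii°).
Shared triads with their functions: Gm (iii in Eb major, ii in F major); Bb (V in Eb major, IV in F major).

Gm, Bb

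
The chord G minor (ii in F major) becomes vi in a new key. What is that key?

The numeral vi denotes a minor triad on scale degree 6. With G on degree 6, the tonic of the new key is B♭.
Degree 6 carries a minor triad in major keys, so the destination is B♭ major.
Check: the diatonic triads of B♭ major are B♭ (I), Cm (ii), Dm (iii), E♭ (IV), F (V), Gm (vi), Adim (vii°) — G minor is indeed vi.

B♭ major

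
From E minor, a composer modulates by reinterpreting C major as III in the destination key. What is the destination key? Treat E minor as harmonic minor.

The numeral III denotes a major triad on scale degree 3. With C on degree 3, the tonic of the new key is A.
Degree 3 carries a major triad in natural-minor keys, so the destination is A minor.
Check: the diatonic triads of A minor (natural minor) are Am (i), Bdim (ii°), C (III), Dm (iv), Em (v), F (VI), G (VII) — C major is indeed III.

A minor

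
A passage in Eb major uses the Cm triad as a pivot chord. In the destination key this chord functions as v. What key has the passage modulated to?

F minor

The numeral v denotes a minor triad on scale degree 5. With C on degree 5, the tonic of the new key is F.
Degree 5 carries a minor triad in natural-minor keys, so the destination is F minor.
Check: the diatonic triads of F minor (natural minor) are Fm (i), Gdim (ii°), Ab (III), Bbm (iv), Cm (v), Db (VI), Eb (VII) — Cm is indeed v.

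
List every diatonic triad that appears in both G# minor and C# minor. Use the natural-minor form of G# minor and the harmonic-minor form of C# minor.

C#m

Triads in G# minor (natural minor): G# minor (i), A# diminished (ii°), B major (III), C# minor (iv), D# minor (v), E major (VI), F# major (VII).
Triads in C# minor (harmonic minor): C# minor (i), D# diminished (ii°), E augmented (III+), F# minor (iv), G# major (V), A major (VI), B# diminished (vii°).
Shared triads with their functions: C# minor (iv in G# minor, i in C# minor).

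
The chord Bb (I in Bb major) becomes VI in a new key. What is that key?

The numeral VI denotes a major triad on scale degree 6. With Bb on degree 6, the tonic of the new key is D.
Degree 6 carries a major triad in minor keys, so the destination is D minor.
Check: the diatonic triads of D minor (natural minor) are Dm (i), Edim (ii°), F (III), Gm (iv), Am (v), Bb (VI), C (VII) — Bb is indeed VI.

D minor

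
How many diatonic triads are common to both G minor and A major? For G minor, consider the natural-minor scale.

0

Diatonic triads of G minor (natural minor): Gm (i), Adim (ii°), B♭ (III), Cm (iv), Dm (v), E♭ (VI), F (VII).
Diatonic triads of A major: A (I), Bm (ii), C♯m (iii), D (IV), E (V), F♯m (vi), G♯dim (vii°).
No triad has the same root and quality in both keys.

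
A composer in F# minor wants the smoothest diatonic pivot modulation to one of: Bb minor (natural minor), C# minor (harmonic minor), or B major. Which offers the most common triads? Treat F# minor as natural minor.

C# minor

Triads of F# minor (natural minor): F#m (i), G#dim (ii°), A (III), Bm (iv), C#m (v), D (VI), E (VII).
Bb minor (natural minor) shares 0: none.
C# minor (harmonic minor) shares 3: F#m, A, C#m.
B major shares 2: C#m, E.
The most common triads (3) are shared with C# minor.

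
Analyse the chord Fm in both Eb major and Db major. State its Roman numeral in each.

ii in Eb major; iii in Db major

The scale of Eb major is Eb F G Ab Bb C D; F is degree 2, and the triad built there (F-Ab-C) is minor, so it is ii.
The scale of Db major is Db Eb F Gb Ab Bb C; F is degree 3, and the triad built there (F-Ab-C) is minor, so it is iii.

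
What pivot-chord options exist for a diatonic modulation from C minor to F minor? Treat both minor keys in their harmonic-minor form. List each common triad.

Fm

Triads in C minor (harmonic minor): C minor (i), D diminished (ii°), Eb augmented (III+), F minor (iv), G major (V), Ab major (VI), B diminished (vii°).
Triads in F minor (harmonic minor): F minor (i), G diminished (ii°), Ab augmented (III+), Bb minor (iv), C major (V), Db major (VI), E diminished (vii°).
Shared triads with their functions: F minor (iv in C minor, i in F minor).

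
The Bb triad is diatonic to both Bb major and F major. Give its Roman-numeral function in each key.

The scale of Bb major is Bb C D Eb F G A; Bb is degree 1, and the triad built there (Bb-D-F) is major, so it is I.
The scale of F major is F G A Bb C D E; Bb is degree 4, and the triad built there (Bb-D-F) is major, so it is IV.

I in Bb major; IV in F major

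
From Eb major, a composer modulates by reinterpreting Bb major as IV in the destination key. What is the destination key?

The numeral IV denotes a major triad on scale degree 4. With Bb on degree 4, the tonic of the new key is F.
Degree 4 carries a major triad in major keys, so the destination is F major.
Check: the diatonic triads of F major are F (I), Gm (ii), Am (iii), Bb (IV), C (V), Dm (vi), Edim (vii°) — Bb major is indeed IV.

F major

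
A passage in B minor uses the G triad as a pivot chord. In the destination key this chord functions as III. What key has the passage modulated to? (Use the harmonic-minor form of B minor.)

E minor

The numeral III denotes a major triad on scale degree 3. With G on degree 3, the tonic of the new key is E.
Degree 3 carries a major triad in natural-minor keys, so the destination is E minor.
Check: the diatonic triads of E minor (natural minor) are Em (i), F#dim (ii°), G (III), Am (iv), Bm (v), C (VI), D (VII) — G is indeed III.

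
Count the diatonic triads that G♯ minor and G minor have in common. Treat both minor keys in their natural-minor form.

Diatonic triads of G♯ minor (natural minor): G♯ minor (i), A♯ diminished (ii°), B major (III), C♯ minor (iv), D♯ minor (v), E major (VI), F♯ major (VII).
Diatonic triads of G minor (natural minor): G minor (i), A diminished (ii°), B♭ major (III), C minor (iv), D minor (v), E♭ major (VI), F major (VII).
No triad has the same root and quality in both keys.

0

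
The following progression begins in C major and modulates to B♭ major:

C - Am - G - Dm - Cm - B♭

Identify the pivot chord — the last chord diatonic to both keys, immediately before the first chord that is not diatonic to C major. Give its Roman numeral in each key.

Chords diatonic to C major: C, Dm, Em, F, G, Am, Bdim.
Reading the progression, the first chord not in that set is Cm, so the modulation leaves C major there.
The chord immediately before Cm is Dm, which is diatonic to both keys: ii in C major and iii in B♭ major.

Dm — ii in C major, iii in B♭ major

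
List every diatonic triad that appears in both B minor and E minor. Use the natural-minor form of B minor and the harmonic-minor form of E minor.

Triads in B minor (natural minor): Bm (i), C#dim (ii°), D (III), Em (iv), F#m (v), G (VI), A (VII).
Triads in E minor (harmonic minor): Em (i), F#dim (ii°), Gaug (III+), Am (iv), B (V), C (VI), D#dim (vii°).
Shared triads with their functions: Em (iv in B minor, i in E minor).

Em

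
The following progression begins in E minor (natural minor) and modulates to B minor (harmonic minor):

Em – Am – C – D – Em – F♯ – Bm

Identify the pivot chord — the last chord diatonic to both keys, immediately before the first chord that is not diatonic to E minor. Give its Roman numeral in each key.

Em — i in E minor, iv in B minor

Chords diatonic to E minor: Em, F♯dim, G, Am, Bm, C, D.
Reading the progression, the first chord not in that set is F♯, so the modulation leaves E minor there.
The chord immediately before F♯ is Em, which is diatonic to both keys: i in E minor and iv in B minor.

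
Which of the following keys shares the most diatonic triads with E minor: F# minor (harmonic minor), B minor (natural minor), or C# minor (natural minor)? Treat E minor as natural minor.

B minor

Triads of E minor (natural minor): Em (i), F#dim (ii°), G (III), Am (iv), Bm (v), C (VI), D (VII).
F# minor (harmonic minor) shares 2: Bm, D.
B minor (natural minor) shares 4: Em, G, Bm, D.
C# minor (natural minor) shares 0: none.
The most common triads (4) are shared with B minor.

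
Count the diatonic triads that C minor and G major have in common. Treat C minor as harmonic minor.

1

Diatonic triads of C minor (harmonic minor): Cm (i), Ddim (ii°), E♭aug (III+), Fm (iv), G (V), A♭ (VI), Bdim (vii°).
Diatonic triads of G major: G (I), Am (ii), Bm (iii), C (IV), D (V), Em (vi), F♯dim (vii°).
Matching root and quality in both lists: G.
That gives 1 common triad.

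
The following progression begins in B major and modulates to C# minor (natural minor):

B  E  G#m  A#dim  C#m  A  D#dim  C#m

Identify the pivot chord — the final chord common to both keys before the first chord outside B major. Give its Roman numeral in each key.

C#m — ii in B major, i in C# minor

Chords diatonic to B major: B, C#m, D#m, E, F#, G#m, A#dim.
Reading the progression, the first chord not in that set is A, so the modulation leaves B major there.
The chord immediately before A is C#m, which is diatonic to both keys: ii in B major and i in C# minor.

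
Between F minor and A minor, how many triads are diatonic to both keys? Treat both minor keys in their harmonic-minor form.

0

Diatonic triads of F minor (harmonic minor): F minor (i), G diminished (ii°), A♭ augmented (III+), B♭ minor (iv), C major (V), D♭ major (VI), E diminished (vii°).
Diatonic triads of A minor (harmonic minor): A minor (i), B diminished (ii°), C augmented (III+), D minor (iv), E major (V), F major (VI), G♯ diminished (vii°).
No triad has the same root and quality in both keys.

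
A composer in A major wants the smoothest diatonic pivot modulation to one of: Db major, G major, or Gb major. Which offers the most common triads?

G major

Triads of A major: A major (I), B minor (ii), C# minor (iii), D major (IV), E major (V), F# minor (vi), G# diminished (vii°).
Db major shares 0: none.
G major shares 2: Bm, D.
Gb major shares 0: none.
The most common triads (2) are shared with G major.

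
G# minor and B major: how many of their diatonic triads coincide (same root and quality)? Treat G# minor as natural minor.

7

Diatonic triads of G# minor (natural minor): G#m (i), A#dim (ii°), B (III), C#m (iv), D#m (v), E (VI), F# (VII).
Diatonic triads of B major: B (I), C#m (ii), D#m (iii), E (IV), F# (V), G#m (vi), A#dim (vii°).
Matching root and quality in both lists: G#m, A#dim, B, C#m, D#m, E, F#.
That gives 7 common triads.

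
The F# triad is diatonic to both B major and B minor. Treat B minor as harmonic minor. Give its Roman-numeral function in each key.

The scale of B major is B C# D# E F# G# A#; F# is degree 5, and the triad built there (F#-A#-C#) is major, so it is V.
The scale of B minor (harmonic minor) is B C# D E F# G A#; F# is degree 5, and the triad built there (F#-A#-C#) is major, so it is V.

V in B major; V in B minor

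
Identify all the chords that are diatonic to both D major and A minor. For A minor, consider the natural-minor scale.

Triads in D major: D major (I), E minor (ii), F# minor (iii), G major (IV), A major (V), B minor (vi), C# diminished (vii°).
Triads in A minor (natural minor): A minor (i), B diminished (ii°), C major (III), D minor (iv), E minor (v), F major (VI), G major (VII).
Shared triads with their functions: E minor (ii in D major, v in A minor); G major (IV in D major, VII in A minor).

Em, G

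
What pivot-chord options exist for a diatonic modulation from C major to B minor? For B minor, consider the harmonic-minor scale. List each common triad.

Em, G

Triads in C major: C major (I), D minor (ii), E minor (iii), F major (IV), G major (V), A minor (vi), B diminished (vii°).
Triads in B minor (harmonic minor): B minor (i), C# diminished (ii°), D augmented (III+), E minor (iv), F# major (V), G major (VI), A# diminished (vii°).
Shared triads with their functions: E minor (iii in C major, iv in B minor); G major (V in C major, VI in B minor).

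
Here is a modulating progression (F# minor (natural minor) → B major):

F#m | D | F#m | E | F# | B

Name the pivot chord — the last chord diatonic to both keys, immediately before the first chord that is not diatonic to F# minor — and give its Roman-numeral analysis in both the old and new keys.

Chords diatonic to F# minor: F#m, G#dim, A, Bm, C#m, D, E.
Reading the progression, the first chord not in that set is F#, so the modulation leaves F# minor there.
The chord immediately before F# is E, which is diatonic to both keys: VII in F# minor and IV in B major.

E — VII in F# minor, IV in B major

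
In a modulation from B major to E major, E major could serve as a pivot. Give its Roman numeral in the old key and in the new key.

IV in B major; I in E major

The scale of B major is B C# D# E F# G# A#; E is degree 4, and the triad built there (E-G#-B) is major, so it is IV.
The scale of E major is E F# G# A B C# D#; E is degree 1, and the triad built there (E-G#-B) is major, so it is I.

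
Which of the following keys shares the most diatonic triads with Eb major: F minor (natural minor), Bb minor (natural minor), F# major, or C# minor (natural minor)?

F minor

Triads of Eb major: Eb (I), Fm (ii), Gm (iii), Ab (IV), Bb (V), Cm (vi), Ddim (vii°).
F minor (natural minor) shares 4: Eb, Fm, Ab, Cm.
Bb minor (natural minor) shares 2: Fm, Ab.
F# major shares 0: none.
C# minor (natural minor) shares 0: none.
The most common triads (4) are shared with F minor.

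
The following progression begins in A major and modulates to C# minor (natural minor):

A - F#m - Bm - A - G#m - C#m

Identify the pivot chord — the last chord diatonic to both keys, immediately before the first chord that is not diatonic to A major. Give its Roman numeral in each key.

Chords diatonic to A major: A, Bm, C#m, D, E, F#m, G#dim.
Reading the progression, the first chord not in that set is G#m, so the modulation leaves A major there.
The chord immediately before G#m is A, which is diatonic to both keys: I in A major and VI in C# minor.

A — I in A major, VI in C# minor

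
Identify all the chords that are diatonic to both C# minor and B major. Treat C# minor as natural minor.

C#m, E, G#m, B

Triads in C# minor (natural minor): C#m (i), D#dim (ii°), E (III), F#m (iv), G#m (v), A (VI), B (VII).
Triads in B major: B (I), C#m (ii), D#m (iii), E (IV), F# (V), G#m (vi), A#dim (vii°).
Shared triads with their functions: C#m (i in C# minor, ii in B major); E (III in C# minor, IV in B major); G#m (v in C# minor, vi in B major); B (VII in C# minor, I in B major).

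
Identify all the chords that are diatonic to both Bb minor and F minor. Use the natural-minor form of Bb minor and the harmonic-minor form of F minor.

Bbm, Db, Fm

Triads in Bb minor (natural minor): Bbm (i), Cdim (ii°), Db (III), Ebm (iv), Fm (v), Gb (VI), Ab (VII).
Triads in F minor (harmonic minor): Fm (i), Gdim (ii°), Abaug (III+), Bbm (iv), C (V), Db (VI), Edim (vii°).
Shared triads with their functions: Bbm (i in Bb minor, iv in F minor); Db (III in Bb minor, VI in F minor); Fm (v in Bb minor, i in F minor).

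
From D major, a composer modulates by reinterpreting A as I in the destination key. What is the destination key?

A major

The numeral I denotes a major triad on scale degree 1. With A on degree 1, the tonic of the new key is A.
Degree 1 carries a major triad in major keys, so the destination is A major.
Check: the diatonic triads of A major are A (I), Bm (ii), C#m (iii), D (IV), E (V), F#m (vi), G#dim (vii°) — A is indeed I.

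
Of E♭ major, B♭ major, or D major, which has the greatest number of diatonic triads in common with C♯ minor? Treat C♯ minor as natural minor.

Triads of C♯ minor (natural minor): C♯m (i), D♯dim (ii°), E (III), F♯m (iv), G♯m (v), A (VI), B (VII).
E♭ major shares 0: none.
B♭ major shares 0: none.
D major shares 2: F♯m, A.
The most common triads (2) are shared with D major.

D major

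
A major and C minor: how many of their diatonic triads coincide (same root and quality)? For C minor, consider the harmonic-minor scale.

0

Diatonic triads of A major: A (I), Bm (ii), C#m (iii), D (IV), E (V), F#m (vi), G#dim (vii°).
Diatonic triads of C minor (harmonic minor): Cm (i), Ddim (ii°), Ebaug (III+), Fm (iv), G (V), Ab (VI), Bdim (vii°).
No triad has the same root and quality in both keys.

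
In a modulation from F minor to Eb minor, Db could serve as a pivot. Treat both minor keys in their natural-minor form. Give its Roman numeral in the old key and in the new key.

VI in F minor; VII in Eb minor

The scale of F minor (natural minor) is F G Ab Bb C Db Eb; Db is degree 6, and the triad built there (Db-F-Ab) is major, so it is VI.
The scale of Eb minor (natural minor) is Eb F Gb Ab Bb Cb Db; Db is degree 7, and the triad built there (Db-F-Ab) is major, so it is VII.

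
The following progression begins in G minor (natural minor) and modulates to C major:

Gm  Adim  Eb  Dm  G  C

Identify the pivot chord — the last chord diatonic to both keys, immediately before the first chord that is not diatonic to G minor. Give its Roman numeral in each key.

Dm — v in G minor, ii in C major

Chords diatonic to G minor: Gm, Adim, Bb, Cm, Dm, Eb, F.
Reading the progression, the first chord not in that set is G, so the modulation leaves G minor there.
The chord immediately before G is Dm, which is diatonic to both keys: v in G minor and ii in C major.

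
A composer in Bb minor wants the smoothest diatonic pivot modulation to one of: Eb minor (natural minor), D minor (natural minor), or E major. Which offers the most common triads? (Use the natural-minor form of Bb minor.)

Triads of Bb minor (natural minor): Bb minor (i), C diminished (ii°), Db major (III), Eb minor (iv), F minor (v), Gb major (VI), Ab major (VII).
Eb minor (natural minor) shares 4: Bbm, Db, Ebm, Gb.
D minor (natural minor) shares 0: none.
E major shares 0: none.
The most common triads (4) are shared with Eb minor.

Eb minor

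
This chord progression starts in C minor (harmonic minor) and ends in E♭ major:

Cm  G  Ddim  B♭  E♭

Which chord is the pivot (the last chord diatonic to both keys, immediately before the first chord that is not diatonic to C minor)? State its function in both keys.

Chords diatonic to C minor: Cm, Ddim, E♭aug, Fm, G, A♭, Bdim.
Reading the progression, the first chord not in that set is B♭, so the modulation leaves C minor there.
The chord immediately before B♭ is Ddim, which is diatonic to both keys: ii° in C minor and vii° in E♭ major.

Ddim — ii° in C minor, vii° in E♭ major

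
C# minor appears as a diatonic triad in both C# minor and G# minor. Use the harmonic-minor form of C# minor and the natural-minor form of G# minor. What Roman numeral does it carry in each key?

i in C# minor; iv in G# minor

The scale of C# minor (harmonic minor) is C# D# E F# G# A B#; C# is degree 1, and the triad built there (C#-E-G#) is minor, so it is i.
The scale of G# minor (natural minor) is G# A# B C# D# E F#; C# is degree 4, and the triad built there (C#-E-G#) is minor, so it is iv.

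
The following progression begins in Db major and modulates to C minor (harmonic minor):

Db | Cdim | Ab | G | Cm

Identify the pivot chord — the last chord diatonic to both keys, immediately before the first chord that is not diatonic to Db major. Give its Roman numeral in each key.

Chords diatonic to Db major: Db, Ebm, Fm, Gb, Ab, Bbm, Cdim.
Reading the progression, the first chord not in that set is G, so the modulation leaves Db major there.
The chord immediately before G is Ab, which is diatonic to both keys: V in Db major and VI in C minor.

Ab — V in Db major, VI in C minor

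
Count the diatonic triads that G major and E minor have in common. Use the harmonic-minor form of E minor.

4

Diatonic triads of G major: G major (I), A minor (ii), B minor (iii), C major (IV), D major (V), E minor (vi), F# diminished (vii°).
Diatonic triads of E minor (harmonic minor): E minor (i), F# diminished (ii°), G augmented (III+), A minor (iv), B major (V), C major (VI), D# diminished (vii°).
Matching root and quality in both lists: A minor, C major, E minor, F# diminished.
That gives 4 common triads.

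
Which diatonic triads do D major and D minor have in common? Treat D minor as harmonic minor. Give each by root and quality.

A, C#dim

Triads in D major: D major (I), E minor (ii), F# minor (iii), G major (IV), A major (V), B minor (vi), C# diminished (vii°).
Triads in D minor (harmonic minor): D minor (i), E diminished (ii°), F augmented (III+), G minor (iv), A major (V), Bb major (VI), C# diminished (vii°).
Shared triads with their functions: A major (V in D major, V in D minor); C# diminished (vii° in D major, vii° in D minor).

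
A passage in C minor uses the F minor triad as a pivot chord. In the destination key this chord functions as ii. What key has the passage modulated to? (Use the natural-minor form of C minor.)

The numeral ii denotes a minor triad on scale degree 2. With F on degree 2, the tonic of the new key is Eb.
Degree 2 carries a minor triad in major keys, so the destination is Eb major.
Check: the diatonic triads of Eb major are Eb (I), Fm (ii), Gm (iii), Ab (IV), Bb (V), Cm (vi), Ddim (vii°) — F minor is indeed ii.

Eb major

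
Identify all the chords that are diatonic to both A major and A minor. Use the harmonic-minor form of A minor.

Triads in A major: A major (I), B minor (ii), C# minor (iii), D major (IV), E major (V), F# minor (vi), G# diminished (vii°).
Triads in A minor (harmonic minor): A minor (i), B diminished (ii°), C augmented (III+), D minor (iv), E major (V), F major (VI), G# diminished (vii°).
Shared triads with their functions: E major (V in A major, V in A minor); G# diminished (vii° in A major, vii° in A minor).

E, G#dim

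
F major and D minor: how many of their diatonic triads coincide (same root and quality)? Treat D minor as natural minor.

Diatonic triads of F major: F (I), Gm (ii), Am (iii), B♭ (IV), C (V), Dm (vi), Edim (vii°).
Diatonic triads of D minor (natural minor): Dm (i), Edim (ii°), F (III), Gm (iv), Am (v), B♭ (VI), C (VII).
Matching root and quality in both lists: F, Gm, Am, B♭, C, Dm, Edim.
That gives 7 common triads.

7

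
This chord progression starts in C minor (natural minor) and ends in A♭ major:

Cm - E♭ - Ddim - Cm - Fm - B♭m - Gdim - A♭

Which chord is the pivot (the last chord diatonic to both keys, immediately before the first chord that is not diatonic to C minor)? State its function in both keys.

Fm — iv in C minor, vi in A♭ major

Chords diatonic to C minor: Cm, Ddim, E♭, Fm, Gm, A♭, B♭.
Reading the progression, the first chord not in that set is B♭m, so the modulation leaves C minor there.
The chord immediately before B♭m is Fm, which is diatonic to both keys: iv in C minor and vi in A♭ major.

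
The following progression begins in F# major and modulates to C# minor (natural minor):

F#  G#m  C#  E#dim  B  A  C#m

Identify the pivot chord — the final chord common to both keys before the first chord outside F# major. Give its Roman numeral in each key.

B — IV in F# major, VII in C# minor

Chords diatonic to F# major: F#, G#m, A#m, B, C#, D#m, E#dim.
Reading the progression, the first chord not in that set is A, so the modulation leaves F# major there.
The chord immediately before A is B, which is diatonic to both keys: IV in F# major and VII in C# minor.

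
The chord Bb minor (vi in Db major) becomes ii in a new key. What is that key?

Ab major

The numeral ii denotes a minor triad on scale degree 2. With Bb on degree 2, the tonic of the new key is Ab.
Degree 2 carries a minor triad in major keys, so the destination is Ab major.
Check: the diatonic triads of Ab major are Ab (I), Bbm (ii), Cm (iii), Db (IV), Eb (V), Fm (vi), Gdim (vii°) — Bb minor is indeed ii.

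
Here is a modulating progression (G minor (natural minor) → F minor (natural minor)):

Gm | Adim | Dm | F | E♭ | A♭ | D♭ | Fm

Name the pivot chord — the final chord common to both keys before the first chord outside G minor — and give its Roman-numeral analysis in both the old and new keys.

Chords diatonic to G minor: Gm, Adim, B♭, Cm, Dm, E♭, F.
Reading the progression, the first chord not in that set is A♭, so the modulation leaves G minor there.
The chord immediately before A♭ is E♭, which is diatonic to both keys: VI in G minor and VII in F minor.

E♭ — VI in G minor, VII in F minor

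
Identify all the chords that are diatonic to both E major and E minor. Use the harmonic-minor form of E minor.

Triads in E major: E (I), F#m (ii), G#m (iii), A (IV), B (V), C#m (vi), D#dim (vii°).
Triads in E minor (harmonic minor): Em (i), F#dim (ii°), Gaug (III+), Am (iv), B (V), C (VI), D#dim (vii°).
Shared triads with their functions: B (V in E major, V in E minor); D#dim (vii° in E major, vii° in E minor).

B, D#dim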